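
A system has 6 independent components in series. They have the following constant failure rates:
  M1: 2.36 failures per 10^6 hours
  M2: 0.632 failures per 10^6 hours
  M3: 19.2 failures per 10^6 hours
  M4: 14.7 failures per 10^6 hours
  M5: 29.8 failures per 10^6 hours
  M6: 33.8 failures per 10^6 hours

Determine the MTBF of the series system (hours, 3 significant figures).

9950

Series of exponential components: λ_sys = Σ λ_i
λ_sys = 0.00000236 + 0.000000632 + 0.0000192 + 0.0000147 + 0.0000298 + 0.0000338 = 1.0049e-04 /h
MTBF = 1 / λ_sys = 9950 h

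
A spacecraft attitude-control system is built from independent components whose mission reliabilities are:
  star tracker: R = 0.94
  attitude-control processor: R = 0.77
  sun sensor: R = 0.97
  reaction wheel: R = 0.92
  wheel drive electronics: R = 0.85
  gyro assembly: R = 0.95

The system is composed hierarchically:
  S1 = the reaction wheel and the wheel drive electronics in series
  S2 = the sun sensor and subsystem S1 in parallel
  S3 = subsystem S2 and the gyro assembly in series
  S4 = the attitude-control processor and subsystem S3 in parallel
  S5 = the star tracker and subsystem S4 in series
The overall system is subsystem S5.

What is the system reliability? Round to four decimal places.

Series (reaction wheel and wheel drive electronics): 0.920000 × 0.850000 = 0.782000
Parallel (sun sensor and [0.782000]): 1 − (1 − 0.970000)(1 − 0.782000) = 0.993460
Series ([0.993460] and gyro assembly): 0.993460 × 0.950000 = 0.943787
Parallel (attitude-control processor and [0.943787]): 1 − (1 − 0.770000)(1 − 0.943787) = 0.987071
Series (star tracker and [0.987071]): 0.940000 × 0.987071 = 0.9278

0.9278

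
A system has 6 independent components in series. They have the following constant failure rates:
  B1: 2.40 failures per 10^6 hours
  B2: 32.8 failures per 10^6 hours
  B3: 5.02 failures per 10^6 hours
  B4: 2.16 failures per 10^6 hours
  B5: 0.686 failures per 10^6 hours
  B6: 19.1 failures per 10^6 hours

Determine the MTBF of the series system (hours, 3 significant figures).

Series of exponential components: λ_sys = Σ λ_i
λ_sys = 0.00000240 + 0.0000328 + 0.00000502 + 0.00000216 + 0.000000686 + 0.0000191 = 6.2166e-05 /h
MTBF = 1 / λ_sys = 16100 h

16100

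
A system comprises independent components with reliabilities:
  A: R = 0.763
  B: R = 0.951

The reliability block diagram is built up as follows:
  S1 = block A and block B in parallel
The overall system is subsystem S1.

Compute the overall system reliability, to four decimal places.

Parallel (A and B): 1 − (1 − 0.763000)(1 − 0.951000) = 0.9884

0.9884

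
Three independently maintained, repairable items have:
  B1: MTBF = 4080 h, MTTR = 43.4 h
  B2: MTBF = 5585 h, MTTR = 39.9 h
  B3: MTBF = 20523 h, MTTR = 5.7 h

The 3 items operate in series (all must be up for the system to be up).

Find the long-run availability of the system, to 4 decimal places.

0.9822

A(B1) = MTBF/(MTBF+MTTR) = 4080/(4080+43.4) = 0.989475
A(B2) = MTBF/(MTBF+MTTR) = 5585/(5585+39.9) = 0.992907
A(B3) = MTBF/(MTBF+MTTR) = 20523/(20523+5.7) = 0.999722
Series availability: 0.989475 × 0.992907 × 0.999722 = 0.9822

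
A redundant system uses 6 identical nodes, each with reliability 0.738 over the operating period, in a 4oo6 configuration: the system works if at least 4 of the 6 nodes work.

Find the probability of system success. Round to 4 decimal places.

0.8111

R = Σ_{i=4}^{6} C(6,i) p^i (1−p)^{6−i} with p = 0.738
C(6,4)·0.738^4·0.262^2 = 0.305435
C(6,5)·0.738^5·0.262^1 = 0.344139
C(6,6)·0.738^6·0.262^0 = 0.161562
Sum = 0.8111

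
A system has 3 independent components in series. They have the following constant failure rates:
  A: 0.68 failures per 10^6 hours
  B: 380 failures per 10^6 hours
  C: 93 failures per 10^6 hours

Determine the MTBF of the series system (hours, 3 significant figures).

Series of exponential components: λ_sys = Σ λ_i
λ_sys = 0.00000068 + 0.00038 + 0.000093 = 4.7368e-04 /h
MTBF = 1 / λ_sys = 2110 h

2110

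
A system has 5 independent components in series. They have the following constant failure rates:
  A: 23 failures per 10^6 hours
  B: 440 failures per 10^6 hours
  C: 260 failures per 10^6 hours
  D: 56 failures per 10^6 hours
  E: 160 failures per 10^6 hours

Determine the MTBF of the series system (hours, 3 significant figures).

Series of exponential components: λ_sys = Σ λ_i
λ_sys = 0.000023 + 0.00044 + 0.00026 + 0.000056 + 0.00016 = 9.3900e-04 /h
MTBF = 1 / λ_sys = 1060 h

1060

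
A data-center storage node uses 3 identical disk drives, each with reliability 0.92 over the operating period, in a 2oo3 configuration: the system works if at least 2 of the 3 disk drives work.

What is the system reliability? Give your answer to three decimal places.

R = Σ_{i=2}^{3} C(3,i) p^i (1−p)^{3−i} with p = 0.92
C(3,2)·0.92^2·0.08^1 = 0.20314
C(3,3)·0.92^3·0.08^0 = 0.77869
Sum = 0.982

0.982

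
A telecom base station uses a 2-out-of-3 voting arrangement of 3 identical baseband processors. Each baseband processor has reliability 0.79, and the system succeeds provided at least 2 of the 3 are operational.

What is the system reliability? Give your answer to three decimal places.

0.886

R = Σ_{i=2}^{3} C(3,i) p^i (1−p)^{3−i} with p = 0.79
C(3,2)·0.79^2·0.21^1 = 0.39318
C(3,3)·0.79^3·0.21^0 = 0.49304
Sum = 0.886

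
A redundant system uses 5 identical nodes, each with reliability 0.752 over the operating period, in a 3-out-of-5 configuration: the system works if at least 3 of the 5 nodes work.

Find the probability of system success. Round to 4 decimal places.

0.8986

R = Σ_{i=3}^{5} C(5,i) p^i (1−p)^{5−i} with p = 0.752
C(5,3)·0.752^3·0.248^2 = 0.261551
C(5,4)·0.752^4·0.248^1 = 0.396546
C(5,5)·0.752^5·0.248^0 = 0.240486
Sum = 0.8986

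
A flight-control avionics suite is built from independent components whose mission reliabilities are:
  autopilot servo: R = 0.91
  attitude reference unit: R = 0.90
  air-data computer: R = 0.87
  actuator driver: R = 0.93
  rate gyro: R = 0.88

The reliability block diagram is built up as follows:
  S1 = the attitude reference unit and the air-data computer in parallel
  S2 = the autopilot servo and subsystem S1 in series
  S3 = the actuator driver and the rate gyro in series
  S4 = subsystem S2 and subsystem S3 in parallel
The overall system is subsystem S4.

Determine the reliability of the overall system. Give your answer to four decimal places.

0.9815

Parallel (attitude reference unit and air-data computer): 1 − (1 − 0.900000)(1 − 0.870000) = 0.987000
Series (autopilot servo and [0.987000]): 0.910000 × 0.987000 = 0.898170
Series (actuator driver and rate gyro): 0.930000 × 0.880000 = 0.818400
Parallel ([0.898170] and [0.818400]): 1 − (1 − 0.898170)(1 − 0.818400) = 0.9815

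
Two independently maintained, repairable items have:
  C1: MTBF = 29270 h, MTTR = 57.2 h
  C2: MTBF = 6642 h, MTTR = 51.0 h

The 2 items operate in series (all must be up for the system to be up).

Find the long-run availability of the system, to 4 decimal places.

A(C1) = MTBF/(MTBF+MTTR) = 29270/(29270+57.2) = 0.998050
A(C2) = MTBF/(MTBF+MTTR) = 6642/(6642+51.0) = 0.992380
Series availability: 0.998050 × 0.992380 = 0.9904

0.9904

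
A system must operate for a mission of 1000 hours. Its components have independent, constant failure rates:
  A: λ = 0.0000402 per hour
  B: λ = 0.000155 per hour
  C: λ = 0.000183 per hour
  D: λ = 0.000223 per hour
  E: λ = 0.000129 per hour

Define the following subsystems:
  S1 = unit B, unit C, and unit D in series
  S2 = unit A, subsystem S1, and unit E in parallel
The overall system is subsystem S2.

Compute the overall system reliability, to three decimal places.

0.998

R(A) = exp(−0.0000402 × 1000) = 0.96060
R(B) = exp(−0.000155 × 1000) = 0.85642
R(C) = exp(−0.000183 × 1000) = 0.83277
R(D) = exp(−0.000223 × 1000) = 0.80011
R(E) = exp(−0.000129 × 1000) = 0.87897
Series (B, C, and D): 0.85642 × 0.83277 × 0.80011 = 0.57064
Parallel (A, [0.57064], and E): 1 − (1 − 0.96060)(1 − 0.57064)(1 − 0.87897) = 0.998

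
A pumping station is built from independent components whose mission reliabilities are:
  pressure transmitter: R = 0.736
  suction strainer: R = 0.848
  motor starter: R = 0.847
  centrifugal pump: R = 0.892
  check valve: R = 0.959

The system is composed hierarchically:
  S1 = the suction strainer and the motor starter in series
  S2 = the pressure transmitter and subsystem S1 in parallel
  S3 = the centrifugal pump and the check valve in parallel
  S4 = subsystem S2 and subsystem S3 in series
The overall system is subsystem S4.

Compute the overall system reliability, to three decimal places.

0.922

Series (suction strainer and motor starter): 0.84800 × 0.84700 = 0.71826
Parallel (pressure transmitter and [0.71826]): 1 − (1 − 0.73600)(1 − 0.71826) = 0.92562
Parallel (centrifugal pump and check valve): 1 − (1 − 0.89200)(1 − 0.95900) = 0.99557
Series ([0.92562] and [0.99557]): 0.92562 × 0.99557 = 0.922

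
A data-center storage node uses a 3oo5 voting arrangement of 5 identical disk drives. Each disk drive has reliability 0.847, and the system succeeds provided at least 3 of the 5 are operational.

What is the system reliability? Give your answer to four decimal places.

0.9719

R = Σ_{i=3}^{5} C(5,i) p^i (1−p)^{5−i} with p = 0.847
C(5,3)·0.847^3·0.153^2 = 0.142244
C(5,4)·0.847^4·0.153^1 = 0.393727
C(5,5)·0.847^5·0.153^0 = 0.435930
Sum = 0.9719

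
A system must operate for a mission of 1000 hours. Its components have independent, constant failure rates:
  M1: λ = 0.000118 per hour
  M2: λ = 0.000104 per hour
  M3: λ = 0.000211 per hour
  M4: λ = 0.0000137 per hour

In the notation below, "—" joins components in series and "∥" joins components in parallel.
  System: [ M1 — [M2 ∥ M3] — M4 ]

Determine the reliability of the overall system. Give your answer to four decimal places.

R(M1) = exp(−0.000118 × 1000) = 0.888696
R(M2) = exp(−0.000104 × 1000) = 0.901225
R(M3) = exp(−0.000211 × 1000) = 0.809774
R(M4) = exp(−0.0000137 × 1000) = 0.986393
Parallel (M2 and M3): 1 − (1 − 0.901225)(1 − 0.809774) = 0.981210
Series (M1, [0.981210], and M4): 0.888696 × 0.981210 × 0.986393 = 0.8601

0.8601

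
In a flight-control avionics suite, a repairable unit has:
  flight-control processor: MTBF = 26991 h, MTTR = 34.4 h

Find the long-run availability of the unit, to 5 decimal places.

A(flight-control processor) = MTBF/(MTBF+MTTR) = 26991/(26991+34.4) = 0.99873

0.99873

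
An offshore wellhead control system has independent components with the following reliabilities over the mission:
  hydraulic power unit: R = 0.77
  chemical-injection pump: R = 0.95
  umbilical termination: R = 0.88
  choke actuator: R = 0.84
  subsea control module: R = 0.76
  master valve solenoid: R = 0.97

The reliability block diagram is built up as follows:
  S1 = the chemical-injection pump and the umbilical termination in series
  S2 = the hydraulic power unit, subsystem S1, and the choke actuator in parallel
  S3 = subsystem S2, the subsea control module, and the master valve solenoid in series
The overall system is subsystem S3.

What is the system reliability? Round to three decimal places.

Series (chemical-injection pump and umbilical termination): 0.95000 × 0.88000 = 0.83600
Parallel (hydraulic power unit, [0.83600], and choke actuator): 1 − (1 − 0.77000)(1 − 0.83600)(1 − 0.84000) = 0.99396
Series ([0.99396], subsea control module, and master valve solenoid): 0.99396 × 0.76000 × 0.97000 = 0.733

0.733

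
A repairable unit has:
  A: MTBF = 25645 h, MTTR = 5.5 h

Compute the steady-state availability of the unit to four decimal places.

0.9998

A(A) = MTBF/(MTBF+MTTR) = 25645/(25645+5.5) = 0.9998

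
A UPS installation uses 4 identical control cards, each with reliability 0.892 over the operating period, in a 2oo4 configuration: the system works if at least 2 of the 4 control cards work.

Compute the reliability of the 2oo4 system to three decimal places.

0.995

R = Σ_{i=2}^{4} C(4,i) p^i (1−p)^{4−i} with p = 0.892
C(4,2)·0.892^2·0.108^2 = 0.05568
C(4,3)·0.892^3·0.108^1 = 0.30660
C(4,4)·0.892^4·0.108^0 = 0.63308
Sum = 0.995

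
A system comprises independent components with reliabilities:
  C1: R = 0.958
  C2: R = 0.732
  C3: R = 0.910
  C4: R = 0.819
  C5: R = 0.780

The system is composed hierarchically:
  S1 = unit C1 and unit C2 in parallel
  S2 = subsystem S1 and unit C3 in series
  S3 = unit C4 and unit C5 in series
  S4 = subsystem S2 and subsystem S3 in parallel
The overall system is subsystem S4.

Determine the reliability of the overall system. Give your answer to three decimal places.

Parallel (C1 and C2): 1 − (1 − 0.95800)(1 − 0.73200) = 0.98874
Series ([0.98874] and C3): 0.98874 × 0.91000 = 0.89975
Series (C4 and C5): 0.81900 × 0.78000 = 0.63882
Parallel ([0.89975] and [0.63882]): 1 − (1 − 0.89975)(1 − 0.63882) = 0.964

0.964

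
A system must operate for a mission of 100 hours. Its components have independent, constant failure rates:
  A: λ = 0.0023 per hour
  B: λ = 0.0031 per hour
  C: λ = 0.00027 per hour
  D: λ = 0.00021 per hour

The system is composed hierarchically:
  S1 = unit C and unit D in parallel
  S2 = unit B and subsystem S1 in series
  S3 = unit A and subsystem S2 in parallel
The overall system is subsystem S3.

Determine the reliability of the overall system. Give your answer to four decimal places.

0.9451

R(A) = exp(−0.0023 × 100) = 0.794534
R(B) = exp(−0.0031 × 100) = 0.733447
R(C) = exp(−0.00027 × 100) = 0.973361
R(D) = exp(−0.00021 × 100) = 0.979219
Parallel (C and D): 1 − (1 − 0.973361)(1 − 0.979219) = 0.999446
Series (B and [0.999446]): 0.733447 × 0.999446 = 0.733041
Parallel (A and [0.733041]): 1 − (1 − 0.794534)(1 − 0.733041) = 0.9451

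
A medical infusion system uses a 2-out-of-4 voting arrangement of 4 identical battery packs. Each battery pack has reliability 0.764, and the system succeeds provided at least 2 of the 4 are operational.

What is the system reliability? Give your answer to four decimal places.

0.9567

R = Σ_{i=2}^{4} C(4,i) p^i (1−p)^{4−i} with p = 0.764
C(4,2)·0.764^2·0.236^2 = 0.195057
C(4,3)·0.764^3·0.236^1 = 0.420971
C(4,4)·0.764^4·0.236^0 = 0.340701
Sum = 0.9567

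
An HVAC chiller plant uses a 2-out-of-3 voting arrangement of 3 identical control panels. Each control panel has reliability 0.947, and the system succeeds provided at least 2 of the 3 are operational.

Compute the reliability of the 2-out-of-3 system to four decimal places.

R = Σ_{i=2}^{3} C(3,i) p^i (1−p)^{3−i} with p = 0.947
C(3,2)·0.947^2·0.053^1 = 0.142593
C(3,3)·0.947^3·0.053^0 = 0.849278
Sum = 0.9919

0.9919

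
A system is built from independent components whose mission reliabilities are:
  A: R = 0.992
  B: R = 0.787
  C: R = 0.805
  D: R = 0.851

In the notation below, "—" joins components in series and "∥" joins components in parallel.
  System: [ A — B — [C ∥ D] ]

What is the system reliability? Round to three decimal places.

Parallel (C and D): 1 − (1 − 0.80500)(1 − 0.85100) = 0.97095
Series (A, B, and [0.97095]): 0.99200 × 0.78700 × 0.97095 = 0.758

0.758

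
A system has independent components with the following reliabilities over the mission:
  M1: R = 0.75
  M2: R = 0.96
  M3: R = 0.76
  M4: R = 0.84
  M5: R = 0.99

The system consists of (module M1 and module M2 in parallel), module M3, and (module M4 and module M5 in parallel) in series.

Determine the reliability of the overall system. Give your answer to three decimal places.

Parallel (M1 and M2): 1 − (1 − 0.75000)(1 − 0.96000) = 0.99000
Parallel (M4 and M5): 1 − (1 − 0.84000)(1 − 0.99000) = 0.99840
Series ([0.99000], M3, and [0.99840]): 0.99000 × 0.76000 × 0.99840 = 0.751

0.751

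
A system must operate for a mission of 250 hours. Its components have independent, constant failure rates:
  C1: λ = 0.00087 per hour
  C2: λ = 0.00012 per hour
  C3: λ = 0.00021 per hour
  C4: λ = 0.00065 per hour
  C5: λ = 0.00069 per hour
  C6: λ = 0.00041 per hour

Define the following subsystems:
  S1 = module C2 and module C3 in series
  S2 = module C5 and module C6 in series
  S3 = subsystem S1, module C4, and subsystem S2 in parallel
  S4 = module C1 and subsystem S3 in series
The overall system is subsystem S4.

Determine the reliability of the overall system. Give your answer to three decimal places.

R(C1) = exp(−0.00087 × 250) = 0.80453
R(C2) = exp(−0.00012 × 250) = 0.97045
R(C3) = exp(−0.00021 × 250) = 0.94885
R(C4) = exp(−0.00065 × 250) = 0.85002
R(C5) = exp(−0.00069 × 250) = 0.84156
R(C6) = exp(−0.00041 × 250) = 0.90258
Series (C2 and C3): 0.97045 × 0.94885 = 0.92081
Series (C5 and C6): 0.84156 × 0.90258 = 0.75958
Parallel ([0.92081], C4, and [0.75958]): 1 − (1 − 0.92081)(1 − 0.85002)(1 − 0.75958) = 0.99714
Series (C1 and [0.99714]): 0.80453 × 0.99714 = 0.802

0.802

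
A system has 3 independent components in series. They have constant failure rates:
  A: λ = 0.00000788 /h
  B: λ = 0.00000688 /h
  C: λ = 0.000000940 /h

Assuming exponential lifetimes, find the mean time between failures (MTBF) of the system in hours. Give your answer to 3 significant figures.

63700

Series of exponential components: λ_sys = Σ λ_i
λ_sys = 0.00000788 + 0.00000688 + 0.000000940 = 1.5700e-05 /h
MTBF = 1 / λ_sys = 63700 h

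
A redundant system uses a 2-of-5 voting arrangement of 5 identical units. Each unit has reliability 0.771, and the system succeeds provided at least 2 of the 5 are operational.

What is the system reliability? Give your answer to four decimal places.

R = Σ_{i=2}^{5} C(5,i) p^i (1−p)^{5−i} with p = 0.771
C(5,2)·0.771^2·0.229^3 = 0.071386
C(5,3)·0.771^3·0.229^2 = 0.240344
C(5,4)·0.771^4·0.229^1 = 0.404597
C(5,5)·0.771^5·0.229^0 = 0.272441
Sum = 0.9888

0.9888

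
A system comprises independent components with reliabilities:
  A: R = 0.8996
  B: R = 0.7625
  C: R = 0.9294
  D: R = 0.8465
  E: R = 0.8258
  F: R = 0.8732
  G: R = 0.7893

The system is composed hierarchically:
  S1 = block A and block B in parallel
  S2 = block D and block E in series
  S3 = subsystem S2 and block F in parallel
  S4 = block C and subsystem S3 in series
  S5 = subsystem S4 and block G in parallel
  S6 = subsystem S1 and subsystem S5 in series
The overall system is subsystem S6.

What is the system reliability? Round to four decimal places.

0.9543

Parallel (A and B): 1 − (1 − 0.899600)(1 − 0.762500) = 0.976155
Series (D and E): 0.846500 × 0.825800 = 0.699040
Parallel ([0.699040] and F): 1 − (1 − 0.699040)(1 − 0.873200) = 0.961838
Series (C and [0.961838]): 0.929400 × 0.961838 = 0.893932
Parallel ([0.893932] and G): 1 − (1 − 0.893932)(1 − 0.789300) = 0.977651
Series ([0.976155] and [0.977651]): 0.976155 × 0.977651 = 0.9543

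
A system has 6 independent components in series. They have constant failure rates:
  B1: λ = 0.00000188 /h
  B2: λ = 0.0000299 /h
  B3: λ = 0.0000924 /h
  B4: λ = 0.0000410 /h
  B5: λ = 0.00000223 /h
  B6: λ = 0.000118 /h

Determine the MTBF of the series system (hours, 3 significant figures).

Series of exponential components: λ_sys = Σ λ_i
λ_sys = 0.00000188 + 0.0000299 + 0.0000924 + 0.0000410 + 0.00000223 + 0.000118 = 2.8541e-04 /h
MTBF = 1 / λ_sys = 3500 h

3500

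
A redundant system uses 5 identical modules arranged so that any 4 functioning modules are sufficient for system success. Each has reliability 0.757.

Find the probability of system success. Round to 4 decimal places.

0.6476

R = Σ_{i=4}^{5} C(5,i) p^i (1−p)^{5−i} with p = 0.757
C(5,4)·0.757^4·0.243^1 = 0.398988
C(5,5)·0.757^5·0.243^0 = 0.248588
Sum = 0.6476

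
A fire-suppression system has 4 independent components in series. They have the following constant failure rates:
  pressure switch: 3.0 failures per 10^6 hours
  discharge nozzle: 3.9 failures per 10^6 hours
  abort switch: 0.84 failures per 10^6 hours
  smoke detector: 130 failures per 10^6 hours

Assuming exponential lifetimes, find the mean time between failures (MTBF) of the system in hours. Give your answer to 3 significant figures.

Series of exponential components: λ_sys = Σ λ_i
λ_sys = 0.0000030 + 0.0000039 + 0.00000084 + 0.00013 = 1.3774e-04 /h
MTBF = 1 / λ_sys = 7260 h

7260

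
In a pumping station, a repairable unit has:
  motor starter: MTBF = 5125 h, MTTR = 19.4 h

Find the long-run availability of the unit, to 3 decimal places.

A(motor starter) = MTBF/(MTBF+MTTR) = 5125/(5125+19.4) = 0.996

0.996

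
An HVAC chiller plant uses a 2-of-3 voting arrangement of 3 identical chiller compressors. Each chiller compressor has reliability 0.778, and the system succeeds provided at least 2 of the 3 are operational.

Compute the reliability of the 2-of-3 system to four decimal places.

R = Σ_{i=2}^{3} C(3,i) p^i (1−p)^{3−i} with p = 0.778
C(3,2)·0.778^2·0.222^1 = 0.403119
C(3,3)·0.778^3·0.222^0 = 0.470911
Sum = 0.8740

0.8740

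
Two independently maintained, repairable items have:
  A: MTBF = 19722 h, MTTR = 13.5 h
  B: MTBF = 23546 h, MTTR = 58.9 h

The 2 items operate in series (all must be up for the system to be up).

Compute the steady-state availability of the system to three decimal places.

0.997

A(A) = MTBF/(MTBF+MTTR) = 19722/(19722+13.5) = 0.999316
A(B) = MTBF/(MTBF+MTTR) = 23546/(23546+58.9) = 0.997505
Series availability: 0.999316 × 0.997505 = 0.997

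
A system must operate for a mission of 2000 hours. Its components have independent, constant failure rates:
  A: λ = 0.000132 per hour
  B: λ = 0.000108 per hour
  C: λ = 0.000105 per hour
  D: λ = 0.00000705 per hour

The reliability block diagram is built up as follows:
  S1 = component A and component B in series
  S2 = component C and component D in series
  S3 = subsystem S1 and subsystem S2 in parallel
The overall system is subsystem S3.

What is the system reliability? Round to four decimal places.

0.9235

R(A) = exp(−0.000132 × 2000) = 0.767974
R(B) = exp(−0.000108 × 2000) = 0.805735
R(C) = exp(−0.000105 × 2000) = 0.810584
R(D) = exp(−0.00000705 × 2000) = 0.985999
Series (A and B): 0.767974 × 0.805735 = 0.618784
Series (C and D): 0.810584 × 0.985999 = 0.799235
Parallel ([0.618784] and [0.799235]): 1 − (1 − 0.618784)(1 − 0.799235) = 0.9235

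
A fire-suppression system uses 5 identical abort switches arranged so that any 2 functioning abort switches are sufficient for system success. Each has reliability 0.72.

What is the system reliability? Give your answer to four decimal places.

R = Σ_{i=2}^{5} C(5,i) p^i (1−p)^{5−i} with p = 0.72
C(5,2)·0.72^2·0.28^3 = 0.113799
C(5,3)·0.72^3·0.28^2 = 0.292626
C(5,4)·0.72^4·0.28^1 = 0.376234
C(5,5)·0.72^5·0.28^0 = 0.193492
Sum = 0.9762

0.9762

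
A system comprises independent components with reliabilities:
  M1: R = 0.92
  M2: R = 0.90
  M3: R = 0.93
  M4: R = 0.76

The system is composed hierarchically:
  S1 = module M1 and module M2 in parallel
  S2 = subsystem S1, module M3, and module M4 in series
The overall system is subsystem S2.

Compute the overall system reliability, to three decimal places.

0.701

Parallel (M1 and M2): 1 − (1 − 0.92000)(1 − 0.90000) = 0.99200
Series ([0.99200], M3, and M4): 0.99200 × 0.93000 × 0.76000 = 0.701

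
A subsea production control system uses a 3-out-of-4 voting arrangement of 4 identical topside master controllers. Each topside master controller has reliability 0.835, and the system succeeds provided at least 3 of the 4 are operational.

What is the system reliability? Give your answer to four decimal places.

R = Σ_{i=3}^{4} C(4,i) p^i (1−p)^{4−i} with p = 0.835
C(4,3)·0.835^3·0.165^1 = 0.384241
C(4,4)·0.835^4·0.165^0 = 0.486123
Sum = 0.8704

0.8704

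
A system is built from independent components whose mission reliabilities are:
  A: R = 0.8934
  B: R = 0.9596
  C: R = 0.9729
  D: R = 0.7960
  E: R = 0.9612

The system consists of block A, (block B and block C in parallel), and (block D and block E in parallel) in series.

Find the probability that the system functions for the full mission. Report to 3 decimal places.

0.885

Parallel (B and C): 1 − (1 − 0.95960)(1 − 0.97290) = 0.99891
Parallel (D and E): 1 − (1 − 0.79600)(1 − 0.96120) = 0.99208
Series (A, [0.99891], and [0.99208]): 0.89340 × 0.99891 × 0.99208 = 0.885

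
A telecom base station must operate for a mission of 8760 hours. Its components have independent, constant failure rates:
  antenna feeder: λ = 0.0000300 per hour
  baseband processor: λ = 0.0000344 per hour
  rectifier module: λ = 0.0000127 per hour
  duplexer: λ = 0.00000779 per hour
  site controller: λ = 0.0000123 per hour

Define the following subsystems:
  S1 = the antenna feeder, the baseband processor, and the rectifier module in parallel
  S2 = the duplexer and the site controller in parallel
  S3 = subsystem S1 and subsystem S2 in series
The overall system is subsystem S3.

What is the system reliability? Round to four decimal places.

0.9870

R(antenna feeder) = exp(−0.0000300 × 8760) = 0.768896
R(baseband processor) = exp(−0.0000344 × 8760) = 0.739823
R(rectifier module) = exp(−0.0000127 × 8760) = 0.894713
R(duplexer) = exp(−0.00000779 × 8760) = 0.934036
R(site controller) = exp(−0.0000123 × 8760) = 0.897854
Parallel (antenna feeder, baseband processor, and rectifier module): 1 − (1 − 0.768896)(1 − 0.739823)(1 − 0.894713) = 0.993669
Parallel (duplexer and site controller): 1 − (1 − 0.934036)(1 − 0.897854) = 0.993262
Series ([0.993669] and [0.993262]): 0.993669 × 0.993262 = 0.9870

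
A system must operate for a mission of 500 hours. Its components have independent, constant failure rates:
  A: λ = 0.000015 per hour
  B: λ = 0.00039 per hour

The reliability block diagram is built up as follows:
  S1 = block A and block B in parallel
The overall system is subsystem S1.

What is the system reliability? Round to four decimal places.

R(A) = exp(−0.000015 × 500) = 0.992528
R(B) = exp(−0.00039 × 500) = 0.822835
Parallel (A and B): 1 − (1 − 0.992528)(1 − 0.822835) = 0.9987

0.9987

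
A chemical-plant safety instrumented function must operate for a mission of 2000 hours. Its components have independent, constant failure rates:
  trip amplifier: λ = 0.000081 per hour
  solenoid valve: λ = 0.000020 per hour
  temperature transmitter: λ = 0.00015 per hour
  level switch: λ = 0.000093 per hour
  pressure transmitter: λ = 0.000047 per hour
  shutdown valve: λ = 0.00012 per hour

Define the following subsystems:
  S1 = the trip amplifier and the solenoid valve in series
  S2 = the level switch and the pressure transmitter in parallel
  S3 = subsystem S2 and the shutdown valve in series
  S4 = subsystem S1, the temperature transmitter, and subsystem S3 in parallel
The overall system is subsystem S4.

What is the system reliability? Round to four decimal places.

0.9893

R(trip amplifier) = exp(−0.000081 × 2000) = 0.850441
R(solenoid valve) = exp(−0.000020 × 2000) = 0.960789
R(temperature transmitter) = exp(−0.00015 × 2000) = 0.740818
R(level switch) = exp(−0.000093 × 2000) = 0.830274
R(pressure transmitter) = exp(−0.000047 × 2000) = 0.910283
R(shutdown valve) = exp(−0.00012 × 2000) = 0.786628
Series (trip amplifier and solenoid valve): 0.850441 × 0.960789 = 0.817094
Parallel (level switch and pressure transmitter): 1 − (1 − 0.830274)(1 − 0.910283) = 0.984773
Series ([0.984773] and shutdown valve): 0.984773 × 0.786628 = 0.774650
Parallel ([0.817094], temperature transmitter, and [0.774650]): 1 − (1 − 0.817094)(1 − 0.740818)(1 − 0.774650) = 0.9893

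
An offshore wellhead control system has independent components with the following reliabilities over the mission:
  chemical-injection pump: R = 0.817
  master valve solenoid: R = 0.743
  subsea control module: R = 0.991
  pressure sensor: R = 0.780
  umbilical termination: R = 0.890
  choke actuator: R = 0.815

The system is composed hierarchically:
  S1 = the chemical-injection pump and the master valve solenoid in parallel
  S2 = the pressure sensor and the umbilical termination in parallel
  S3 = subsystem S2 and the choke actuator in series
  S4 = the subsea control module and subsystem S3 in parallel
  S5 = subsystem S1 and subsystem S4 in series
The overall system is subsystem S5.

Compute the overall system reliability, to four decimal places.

0.9512

Parallel (chemical-injection pump and master valve solenoid): 1 − (1 − 0.817000)(1 − 0.743000) = 0.952969
Parallel (pressure sensor and umbilical termination): 1 − (1 − 0.780000)(1 − 0.890000) = 0.975800
Series ([0.975800] and choke actuator): 0.975800 × 0.815000 = 0.795277
Parallel (subsea control module and [0.795277]): 1 − (1 − 0.991000)(1 − 0.795277) = 0.998157
Series ([0.952969] and [0.998157]): 0.952969 × 0.998157 = 0.9512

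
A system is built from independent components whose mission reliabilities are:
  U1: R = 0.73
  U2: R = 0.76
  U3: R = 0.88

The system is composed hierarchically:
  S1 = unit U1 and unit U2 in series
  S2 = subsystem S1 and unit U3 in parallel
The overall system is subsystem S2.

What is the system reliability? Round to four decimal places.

Series (U1 and U2): 0.730000 × 0.760000 = 0.554800
Parallel ([0.554800] and U3): 1 − (1 − 0.554800)(1 − 0.880000) = 0.9466

0.9466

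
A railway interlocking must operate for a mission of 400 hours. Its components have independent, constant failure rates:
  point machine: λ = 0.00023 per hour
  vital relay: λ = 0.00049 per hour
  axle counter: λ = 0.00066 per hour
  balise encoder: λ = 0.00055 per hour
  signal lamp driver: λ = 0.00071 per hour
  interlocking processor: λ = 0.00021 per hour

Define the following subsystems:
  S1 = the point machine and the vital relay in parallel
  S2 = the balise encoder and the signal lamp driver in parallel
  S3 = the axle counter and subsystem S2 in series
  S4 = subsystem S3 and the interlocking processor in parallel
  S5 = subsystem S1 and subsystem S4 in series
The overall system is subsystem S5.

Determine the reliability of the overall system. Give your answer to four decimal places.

R(point machine) = exp(−0.00023 × 400) = 0.912105
R(vital relay) = exp(−0.00049 × 400) = 0.822012
R(axle counter) = exp(−0.00066 × 400) = 0.767974
R(balise encoder) = exp(−0.00055 × 400) = 0.802519
R(signal lamp driver) = exp(−0.00071 × 400) = 0.752767
R(interlocking processor) = exp(−0.00021 × 400) = 0.919431
Parallel (point machine and vital relay): 1 − (1 − 0.912105)(1 − 0.822012) = 0.984356
Parallel (balise encoder and signal lamp driver): 1 − (1 − 0.802519)(1 − 0.752767) = 0.951176
Series (axle counter and [0.951176]): 0.767974 × 0.951176 = 0.730478
Parallel ([0.730478] and interlocking processor): 1 − (1 − 0.730478)(1 − 0.919431) = 0.978285
Series ([0.984356] and [0.978285]): 0.984356 × 0.978285 = 0.9630

0.9630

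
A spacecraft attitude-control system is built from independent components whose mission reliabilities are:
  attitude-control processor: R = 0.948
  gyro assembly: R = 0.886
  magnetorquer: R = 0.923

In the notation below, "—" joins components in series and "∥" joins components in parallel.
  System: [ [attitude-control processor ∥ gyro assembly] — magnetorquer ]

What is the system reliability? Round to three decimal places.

0.918

Parallel (attitude-control processor and gyro assembly): 1 − (1 − 0.94800)(1 − 0.88600) = 0.99407
Series ([0.99407] and magnetorquer): 0.99407 × 0.92300 = 0.918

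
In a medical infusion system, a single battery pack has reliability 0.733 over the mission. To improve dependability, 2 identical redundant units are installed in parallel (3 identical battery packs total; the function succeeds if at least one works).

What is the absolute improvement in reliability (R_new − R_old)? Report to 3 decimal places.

0.248

R_before = 0.733
R_after = 1 − (1 − 0.733)^3 = 0.981
ΔR = 0.981 − 0.733 = 0.248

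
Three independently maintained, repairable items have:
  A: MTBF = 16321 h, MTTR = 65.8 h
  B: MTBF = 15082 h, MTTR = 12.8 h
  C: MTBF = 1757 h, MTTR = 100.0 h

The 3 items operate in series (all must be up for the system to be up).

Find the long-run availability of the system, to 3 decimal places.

A(A) = MTBF/(MTBF+MTTR) = 16321/(16321+65.8) = 0.995985
A(B) = MTBF/(MTBF+MTTR) = 15082/(15082+12.8) = 0.999152
A(C) = MTBF/(MTBF+MTTR) = 1757/(1757+100.0) = 0.946150
Series availability: 0.995985 × 0.999152 × 0.946150 = 0.942

0.942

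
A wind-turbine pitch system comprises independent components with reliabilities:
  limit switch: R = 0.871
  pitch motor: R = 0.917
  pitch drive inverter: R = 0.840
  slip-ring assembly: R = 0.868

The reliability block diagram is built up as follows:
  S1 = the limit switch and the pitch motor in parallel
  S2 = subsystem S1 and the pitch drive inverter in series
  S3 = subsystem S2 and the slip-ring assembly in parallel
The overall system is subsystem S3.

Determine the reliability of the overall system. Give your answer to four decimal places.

0.9777

Parallel (limit switch and pitch motor): 1 − (1 − 0.871000)(1 − 0.917000) = 0.989293
Series ([0.989293] and pitch drive inverter): 0.989293 × 0.840000 = 0.831006
Parallel ([0.831006] and slip-ring assembly): 1 − (1 − 0.831006)(1 − 0.868000) = 0.9777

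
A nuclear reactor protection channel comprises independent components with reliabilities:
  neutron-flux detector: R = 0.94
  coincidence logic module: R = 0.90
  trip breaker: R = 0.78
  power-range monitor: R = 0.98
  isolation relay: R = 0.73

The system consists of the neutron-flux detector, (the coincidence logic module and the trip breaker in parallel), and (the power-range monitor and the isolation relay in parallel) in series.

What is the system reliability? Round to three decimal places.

0.914

Parallel (coincidence logic module and trip breaker): 1 − (1 − 0.90000)(1 − 0.78000) = 0.97800
Parallel (power-range monitor and isolation relay): 1 − (1 − 0.98000)(1 − 0.73000) = 0.99460
Series (neutron-flux detector, [0.97800], and [0.99460]): 0.94000 × 0.97800 × 0.99460 = 0.914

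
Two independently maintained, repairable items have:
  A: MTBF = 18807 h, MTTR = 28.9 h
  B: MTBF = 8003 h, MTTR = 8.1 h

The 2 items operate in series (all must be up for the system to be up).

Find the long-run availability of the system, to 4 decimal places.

A(A) = MTBF/(MTBF+MTTR) = 18807/(18807+28.9) = 0.998466
A(B) = MTBF/(MTBF+MTTR) = 8003/(8003+8.1) = 0.998989
Series availability: 0.998466 × 0.998989 = 0.9975

0.9975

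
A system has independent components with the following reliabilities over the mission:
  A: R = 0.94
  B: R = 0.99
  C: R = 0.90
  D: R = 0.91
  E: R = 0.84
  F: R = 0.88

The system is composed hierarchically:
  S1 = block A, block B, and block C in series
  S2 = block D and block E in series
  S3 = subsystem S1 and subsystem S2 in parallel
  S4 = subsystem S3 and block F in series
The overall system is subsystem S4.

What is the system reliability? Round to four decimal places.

Series (A, B, and C): 0.940000 × 0.990000 × 0.900000 = 0.837540
Series (D and E): 0.910000 × 0.840000 = 0.764400
Parallel ([0.837540] and [0.764400]): 1 − (1 − 0.837540)(1 − 0.764400) = 0.961724
Series ([0.961724] and F): 0.961724 × 0.880000 = 0.8463

0.8463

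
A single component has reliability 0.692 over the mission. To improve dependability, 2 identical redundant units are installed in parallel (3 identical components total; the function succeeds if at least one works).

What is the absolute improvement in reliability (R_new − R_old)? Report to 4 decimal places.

R_before = 0.692
R_after = 1 − (1 − 0.692)^3 = 0.9708
ΔR = 0.9708 − 0.692 = 0.2788

0.2788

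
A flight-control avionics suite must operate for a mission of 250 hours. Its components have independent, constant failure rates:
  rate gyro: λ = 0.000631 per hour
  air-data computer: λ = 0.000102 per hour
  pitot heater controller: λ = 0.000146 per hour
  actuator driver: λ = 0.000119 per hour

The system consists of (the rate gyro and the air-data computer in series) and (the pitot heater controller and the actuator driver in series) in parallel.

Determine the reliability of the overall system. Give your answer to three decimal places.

0.989

R(rate gyro) = exp(−0.000631 × 250) = 0.85406
R(air-data computer) = exp(−0.000102 × 250) = 0.97482
R(pitot heater controller) = exp(−0.000146 × 250) = 0.96416
R(actuator driver) = exp(−0.000119 × 250) = 0.97069
Series (rate gyro and air-data computer): 0.85406 × 0.97482 = 0.83255
Series (pitot heater controller and actuator driver): 0.96416 × 0.97069 = 0.93590
Parallel ([0.83255] and [0.93590]): 1 − (1 − 0.83255)(1 − 0.93590) = 0.989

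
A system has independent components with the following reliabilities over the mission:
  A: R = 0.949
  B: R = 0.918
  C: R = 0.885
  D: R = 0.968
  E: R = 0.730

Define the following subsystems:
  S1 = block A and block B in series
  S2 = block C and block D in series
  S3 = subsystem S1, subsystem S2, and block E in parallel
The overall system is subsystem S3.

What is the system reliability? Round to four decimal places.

0.9950

Series (A and B): 0.949000 × 0.918000 = 0.871182
Series (C and D): 0.885000 × 0.968000 = 0.856680
Parallel ([0.871182], [0.856680], and E): 1 − (1 − 0.871182)(1 − 0.856680)(1 − 0.730000) = 0.9950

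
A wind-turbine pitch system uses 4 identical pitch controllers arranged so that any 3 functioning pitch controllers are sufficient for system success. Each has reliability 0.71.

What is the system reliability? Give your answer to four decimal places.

0.6693

R = Σ_{i=3}^{4} C(4,i) p^i (1−p)^{4−i} with p = 0.71
C(4,3)·0.71^3·0.29^1 = 0.415177
C(4,4)·0.71^4·0.29^0 = 0.254117
Sum = 0.6693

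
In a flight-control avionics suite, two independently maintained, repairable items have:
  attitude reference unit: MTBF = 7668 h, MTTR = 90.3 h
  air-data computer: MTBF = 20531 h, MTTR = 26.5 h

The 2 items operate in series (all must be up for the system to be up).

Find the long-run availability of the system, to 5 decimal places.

0.98709

A(attitude reference unit) = MTBF/(MTBF+MTTR) = 7668/(7668+90.3) = 0.988361
A(air-data computer) = MTBF/(MTBF+MTTR) = 20531/(20531+26.5) = 0.998711
Series availability: 0.988361 × 0.998711 = 0.98709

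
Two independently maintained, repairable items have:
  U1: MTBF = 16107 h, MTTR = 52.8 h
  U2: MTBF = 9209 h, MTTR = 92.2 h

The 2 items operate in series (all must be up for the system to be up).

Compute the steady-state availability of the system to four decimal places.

A(U1) = MTBF/(MTBF+MTTR) = 16107/(16107+52.8) = 0.996733
A(U2) = MTBF/(MTBF+MTTR) = 9209/(9209+92.2) = 0.990087
Series availability: 0.996733 × 0.990087 = 0.9869

0.9869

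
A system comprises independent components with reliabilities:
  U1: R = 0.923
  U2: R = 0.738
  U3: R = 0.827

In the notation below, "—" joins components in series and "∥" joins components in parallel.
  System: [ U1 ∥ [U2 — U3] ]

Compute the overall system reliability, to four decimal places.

0.9700

Series (U2 and U3): 0.738000 × 0.827000 = 0.610326
Parallel (U1 and [0.610326]): 1 − (1 − 0.923000)(1 − 0.610326) = 0.9700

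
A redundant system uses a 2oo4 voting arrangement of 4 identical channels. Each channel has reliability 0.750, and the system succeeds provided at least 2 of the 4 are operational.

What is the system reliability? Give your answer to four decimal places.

R = Σ_{i=2}^{4} C(4,i) p^i (1−p)^{4−i} with p = 0.750
C(4,2)·0.750^2·0.250^2 = 0.210938
C(4,3)·0.750^3·0.250^1 = 0.421875
C(4,4)·0.750^4·0.250^0 = 0.316406
Sum = 0.9492

0.9492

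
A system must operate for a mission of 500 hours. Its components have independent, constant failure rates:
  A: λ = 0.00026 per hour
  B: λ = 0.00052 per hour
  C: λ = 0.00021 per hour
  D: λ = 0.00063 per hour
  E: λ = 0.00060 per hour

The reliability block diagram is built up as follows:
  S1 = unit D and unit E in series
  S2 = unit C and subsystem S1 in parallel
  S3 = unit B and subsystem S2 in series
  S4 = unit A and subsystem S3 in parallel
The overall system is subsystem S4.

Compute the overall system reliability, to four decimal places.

0.9678

R(A) = exp(−0.00026 × 500) = 0.878095
R(B) = exp(−0.00052 × 500) = 0.771052
R(C) = exp(−0.00021 × 500) = 0.900325
R(D) = exp(−0.00063 × 500) = 0.729789
R(E) = exp(−0.00060 × 500) = 0.740818
Series (D and E): 0.729789 × 0.740818 = 0.540641
Parallel (C and [0.540641]): 1 − (1 − 0.900325)(1 − 0.540641) = 0.954213
Series (B and [0.954213]): 0.771052 × 0.954213 = 0.735748
Parallel (A and [0.735748]): 1 − (1 − 0.878095)(1 − 0.735748) = 0.9678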